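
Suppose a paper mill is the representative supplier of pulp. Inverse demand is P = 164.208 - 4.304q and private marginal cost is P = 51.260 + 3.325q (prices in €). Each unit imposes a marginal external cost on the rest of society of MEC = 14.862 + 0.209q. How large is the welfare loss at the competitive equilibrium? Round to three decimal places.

DWL = €20.568

Market equilibrium (private): 51.260 + 3.325q = 164.208 - 4.304q → q_m = 14.8051.
Social marginal cost = private MC + MEC = 66.122 + 3.534q.
Set SMC = demand: 66.122 + 3.534q = 164.208 - 4.304q → q* = 12.5142.
The welfare-loss triangle has base |q_m − q*| and height MEC(q_m) (the vertical gap between SMC and demand is zero at q* and MEC at q_m).
DWL = ½ × 2.2909 × 17.9563 = 20.5680.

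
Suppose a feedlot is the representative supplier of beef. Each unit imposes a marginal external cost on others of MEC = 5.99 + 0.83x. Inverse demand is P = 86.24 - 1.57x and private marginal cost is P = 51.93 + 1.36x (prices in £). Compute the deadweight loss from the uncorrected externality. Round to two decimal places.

DWL = £32.82

Market equilibrium (private): 51.93 + 1.36x = 86.24 - 1.57x → x_m = 11.7099.
Social marginal cost = private MC + MEC = 57.92 + 2.19x.
Set SMC = demand: 57.92 + 2.19x = 86.24 - 1.57x → x* = 7.5319.
The welfare-loss triangle has base |x_m − x*| and height MEC(x_m) (the vertical gap between SMC and demand is zero at x* and MEC at x_m).
DWL = ½ × 4.1780 × 15.7092 = 32.8165.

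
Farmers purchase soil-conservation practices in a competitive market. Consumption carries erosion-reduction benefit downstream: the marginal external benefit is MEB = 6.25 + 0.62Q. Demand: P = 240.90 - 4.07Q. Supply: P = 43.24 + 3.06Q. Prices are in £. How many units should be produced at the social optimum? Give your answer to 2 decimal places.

Social marginal benefit = demand + MEB = 247.15 - 3.45Q.
Set SMB = MC: 247.15 - 3.45Q = 43.24 + 3.06Q → Q* = 31.3226.

Q* = 31.32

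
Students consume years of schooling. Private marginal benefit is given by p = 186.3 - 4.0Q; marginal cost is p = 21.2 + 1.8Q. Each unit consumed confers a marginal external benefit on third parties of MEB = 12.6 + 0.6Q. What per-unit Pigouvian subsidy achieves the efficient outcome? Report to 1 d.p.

subsidy = 33.1 per unit

Social marginal benefit = demand + MEB = 198.9 - 3.4Q.
Set SMB = MC: 198.9 - 3.4Q = 21.2 + 1.8Q → Q* = 34.1731.
The Pigouvian subsidy equals MEB at Q*: 12.6 + 0.6×34.1731 = 33.1039.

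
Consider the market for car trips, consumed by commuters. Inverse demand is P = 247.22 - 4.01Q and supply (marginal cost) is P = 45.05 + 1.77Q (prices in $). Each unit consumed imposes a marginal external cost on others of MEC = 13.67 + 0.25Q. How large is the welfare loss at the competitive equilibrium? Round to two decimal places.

DWL = $41.66

Market equilibrium (private): 45.05 + 1.77Q = 247.22 - 4.01Q → Q_m = 34.9775.
Social marginal benefit = demand − MEC = 233.55 - 4.26Q.
Set SMB = MC: 233.55 - 4.26Q = 45.05 + 1.77Q → Q* = 31.2604.
The loss is the area between SMB and MC from Q* to Q_m; with linear curves that's a triangle of height MEC(Q_m).
DWL = ½ × 3.7171 × 22.4144 = 41.6583.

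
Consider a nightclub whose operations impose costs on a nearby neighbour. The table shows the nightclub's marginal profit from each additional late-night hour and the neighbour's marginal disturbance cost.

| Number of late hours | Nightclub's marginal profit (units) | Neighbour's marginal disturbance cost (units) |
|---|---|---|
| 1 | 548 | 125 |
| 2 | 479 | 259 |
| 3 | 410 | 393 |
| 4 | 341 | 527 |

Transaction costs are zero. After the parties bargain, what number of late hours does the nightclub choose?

Bargaining reaches the level where marginal profit last exceeds marginal disturbance cost.
That holds through level 3 (410 ≥ 393) but not at 4 (341 < 527).

3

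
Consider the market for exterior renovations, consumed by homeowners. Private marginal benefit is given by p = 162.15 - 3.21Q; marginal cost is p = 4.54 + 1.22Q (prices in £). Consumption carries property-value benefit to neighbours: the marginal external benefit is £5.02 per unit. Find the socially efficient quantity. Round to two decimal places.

Q* = 36.71

Social marginal benefit = demand + MEB = 167.17 - 3.21Q.
Set SMB = MC: 167.17 - 3.21Q = 4.54 + 1.22Q → Q* = 36.7111.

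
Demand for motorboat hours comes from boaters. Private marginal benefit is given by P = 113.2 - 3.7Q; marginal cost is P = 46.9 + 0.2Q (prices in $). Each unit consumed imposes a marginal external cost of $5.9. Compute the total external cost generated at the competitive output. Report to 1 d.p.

Market equilibrium (private): 46.9 + 0.2Q = 113.2 - 3.7Q → Q_m = 17.0000.
Total external cost = MEC × Q_m = 5.9 × 17.0000 = 100.3000.

$100.3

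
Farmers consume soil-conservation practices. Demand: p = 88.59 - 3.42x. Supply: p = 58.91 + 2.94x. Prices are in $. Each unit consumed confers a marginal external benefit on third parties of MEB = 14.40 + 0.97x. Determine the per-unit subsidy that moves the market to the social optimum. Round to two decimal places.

Social marginal benefit = demand + MEB = 102.99 - 2.45x.
Set SMB = MC: 102.99 - 2.45x = 58.91 + 2.94x → x* = 8.1781.
The Pigouvian subsidy equals MEB at x*: 14.40 + 0.97×8.1781 = 22.3328.

subsidy = $22.33 per unit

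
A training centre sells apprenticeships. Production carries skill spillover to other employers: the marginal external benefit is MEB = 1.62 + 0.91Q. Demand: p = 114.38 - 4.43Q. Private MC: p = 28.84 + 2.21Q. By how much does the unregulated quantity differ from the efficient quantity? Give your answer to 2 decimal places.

Market equilibrium (private): 28.84 + 2.21Q = 114.38 - 4.43Q → Q_m = 12.8825.
Social marginal cost = private MC − MEB = 27.22 + 1.30Q.
Set SMC = demand: 27.22 + 1.30Q = 114.38 - 4.43Q → Q* = 15.2112.
Gap = |12.8825 − 15.2112| = 2.3287.

2.33 units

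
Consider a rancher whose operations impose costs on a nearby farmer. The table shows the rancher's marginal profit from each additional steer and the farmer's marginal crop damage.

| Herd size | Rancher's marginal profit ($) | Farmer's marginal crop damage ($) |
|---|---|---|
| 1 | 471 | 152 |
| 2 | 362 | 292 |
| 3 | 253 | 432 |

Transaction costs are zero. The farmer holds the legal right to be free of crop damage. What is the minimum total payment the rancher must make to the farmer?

Efficient level: marginal profit ≥ marginal crop damage through level 2, so k* = 2.
With the farmer holding the right, the rancher must at least compensate total damage at k*: 152 + 292 = 444.

$444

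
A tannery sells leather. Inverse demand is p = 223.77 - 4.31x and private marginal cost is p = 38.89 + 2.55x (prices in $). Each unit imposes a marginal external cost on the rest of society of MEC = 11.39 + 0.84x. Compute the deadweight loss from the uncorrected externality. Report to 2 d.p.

Market equilibrium (private): 38.89 + 2.55x = 223.77 - 4.31x → x_m = 26.9504.
Social marginal cost = private MC + MEC = 50.28 + 3.39x.
Set SMC = demand: 50.28 + 3.39x = 223.77 - 4.31x → x* = 22.5312.
The loss is the area between SMC and demand from x* to x_m; with linear curves that's a triangle of height MEC(x_m).
DWL = ½ × 4.4192 × 34.0284 = 75.1892.

DWL = $75.19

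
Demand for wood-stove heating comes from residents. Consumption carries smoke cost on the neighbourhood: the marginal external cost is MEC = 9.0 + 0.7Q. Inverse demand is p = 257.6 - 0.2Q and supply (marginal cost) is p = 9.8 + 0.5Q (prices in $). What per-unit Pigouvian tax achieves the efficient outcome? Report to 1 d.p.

Social marginal benefit = demand − MEC = 248.6 - 0.9Q.
Set SMB = MC: 248.6 - 0.9Q = 9.8 + 0.5Q → Q* = 170.5714.
The Pigouvian tax equals MEC at Q*: 9.0 + 0.7×170.5714 = 128.4000.

tax = $128.4 per unit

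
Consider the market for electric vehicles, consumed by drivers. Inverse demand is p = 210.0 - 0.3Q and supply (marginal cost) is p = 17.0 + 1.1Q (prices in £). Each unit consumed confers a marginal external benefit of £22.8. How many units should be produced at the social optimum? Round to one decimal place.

Social marginal benefit = demand + MEB = 232.8 - 0.3Q.
Set SMB = MC: 232.8 - 0.3Q = 17.0 + 1.1Q → Q* = 154.1429.

Q* = 154.1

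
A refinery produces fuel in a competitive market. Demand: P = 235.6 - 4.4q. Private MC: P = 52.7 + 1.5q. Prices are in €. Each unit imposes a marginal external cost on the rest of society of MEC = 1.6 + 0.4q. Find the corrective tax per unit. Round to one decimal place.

Social marginal cost = private MC + MEC = 54.3 + 1.9q.
Set SMC = demand: 54.3 + 1.9q = 235.6 - 4.4q → q* = 28.7778.
The Pigouvian tax equals MEC at q*: 1.6 + 0.4×28.7778 = 13.1111.

tax = €13.1 per unit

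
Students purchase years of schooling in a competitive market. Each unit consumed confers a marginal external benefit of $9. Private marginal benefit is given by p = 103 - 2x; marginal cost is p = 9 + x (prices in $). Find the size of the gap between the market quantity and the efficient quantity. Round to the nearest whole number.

Market equilibrium (private): 9 + x = 103 - 2x → x_m = 31.3333.
Social marginal benefit = demand + MEB = 112 - 2x.
Set SMB = MC: 112 - 2x = 9 + x → x* = 34.3333.
Gap = |31.3333 − 34.3333| = 3.0000.

3 units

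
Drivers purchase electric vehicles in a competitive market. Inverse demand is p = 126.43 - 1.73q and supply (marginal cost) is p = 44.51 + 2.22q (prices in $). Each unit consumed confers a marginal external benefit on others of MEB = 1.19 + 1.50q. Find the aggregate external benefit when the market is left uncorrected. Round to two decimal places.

$347.27

Market equilibrium (private): 44.51 + 2.22q = 126.43 - 1.73q → q_m = 20.7392.
Total external benefit = ∫₀^{q_m} (1.19 + 1.50q) dq = 1.19×20.7392 + ½×1.50×20.7392² = 347.2655.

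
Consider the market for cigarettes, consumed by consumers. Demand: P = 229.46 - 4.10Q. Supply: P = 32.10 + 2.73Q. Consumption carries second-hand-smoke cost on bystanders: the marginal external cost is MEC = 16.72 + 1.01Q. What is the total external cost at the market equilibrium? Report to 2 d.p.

Market equilibrium (private): 32.10 + 2.73Q = 229.46 - 4.10Q → Q_m = 28.8960.
Total external cost = ∫₀^{Q_m} (16.72 + 1.01Q) dQ = 16.72×28.8960 + ½×1.01×28.8960² = 904.8054.

904.81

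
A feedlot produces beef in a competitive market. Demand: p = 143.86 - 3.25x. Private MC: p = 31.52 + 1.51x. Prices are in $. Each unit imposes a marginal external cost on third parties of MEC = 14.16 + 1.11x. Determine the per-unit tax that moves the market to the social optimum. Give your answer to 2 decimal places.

Social marginal cost = private MC + MEC = 45.68 + 2.62x.
Set SMC = demand: 45.68 + 2.62x = 143.86 - 3.25x → x* = 16.7257.
The Pigouvian tax equals MEC at x*: 14.16 + 1.11×16.7257 = 32.7255.

tax = $32.73 per unit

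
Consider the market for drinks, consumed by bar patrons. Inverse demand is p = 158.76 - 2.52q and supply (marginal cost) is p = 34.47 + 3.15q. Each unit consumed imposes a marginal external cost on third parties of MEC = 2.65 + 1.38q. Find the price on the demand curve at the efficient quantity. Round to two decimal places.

P = 115.28

Social marginal benefit = demand − MEC = 156.11 - 3.90q.
Set SMB = MC: 156.11 - 3.90q = 34.47 + 3.15q → q* = 17.2539.
Consumer price on the demand curve at q*: 158.76 − 2.52×17.2539 = 115.2802.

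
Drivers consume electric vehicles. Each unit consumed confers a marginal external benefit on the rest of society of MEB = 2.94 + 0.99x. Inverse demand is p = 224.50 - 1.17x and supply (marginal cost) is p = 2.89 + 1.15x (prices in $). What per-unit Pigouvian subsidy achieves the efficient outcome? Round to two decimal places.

subsidy = $170.09 per unit

Social marginal benefit = demand + MEB = 227.44 - 0.18x.
Set SMB = MC: 227.44 - 0.18x = 2.89 + 1.15x → x* = 168.8346.
The Pigouvian subsidy equals MEB at x*: 2.94 + 0.99×168.8346 = 170.0863.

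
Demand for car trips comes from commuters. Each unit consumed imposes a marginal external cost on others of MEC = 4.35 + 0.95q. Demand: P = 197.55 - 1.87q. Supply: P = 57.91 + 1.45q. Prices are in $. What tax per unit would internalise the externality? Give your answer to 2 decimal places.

Social marginal benefit = demand − MEC = 193.20 - 2.82q.
Set SMB = MC: 193.20 - 2.82q = 57.91 + 1.45q → q* = 31.6838.
The Pigouvian tax equals MEC at q*: 4.35 + 0.95×31.6838 = 34.4496.

tax = $34.45 per unit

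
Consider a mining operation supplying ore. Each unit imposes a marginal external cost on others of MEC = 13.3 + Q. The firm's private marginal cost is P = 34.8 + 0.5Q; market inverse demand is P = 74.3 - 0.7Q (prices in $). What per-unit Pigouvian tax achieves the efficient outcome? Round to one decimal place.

tax = $25.2 per unit

Social marginal cost = private MC + MEC = 48.1 + 1.5Q.
Set SMC = demand: 48.1 + 1.5Q = 74.3 - 0.7Q → Q* = 11.9091.
The Pigouvian tax equals MEC at Q*: 13.3 + 1.0×11.9091 = 25.2091.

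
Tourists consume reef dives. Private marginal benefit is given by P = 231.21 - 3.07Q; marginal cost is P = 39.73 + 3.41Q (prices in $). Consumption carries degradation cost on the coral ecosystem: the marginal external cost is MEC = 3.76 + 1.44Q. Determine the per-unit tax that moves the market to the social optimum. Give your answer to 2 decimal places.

tax = $37.89 per unit

Social marginal benefit = demand − MEC = 227.45 - 4.51Q.
Set SMB = MC: 227.45 - 4.51Q = 39.73 + 3.41Q → Q* = 23.7020.
The Pigouvian tax equals MEC at Q*: 3.76 + 1.44×23.7020 = 37.8909.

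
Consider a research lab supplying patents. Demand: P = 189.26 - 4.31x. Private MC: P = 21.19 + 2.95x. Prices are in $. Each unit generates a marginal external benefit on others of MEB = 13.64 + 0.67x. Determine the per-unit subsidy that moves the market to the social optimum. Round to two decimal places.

subsidy = $32.11 per unit

Social marginal cost = private MC − MEB = 7.55 + 2.28x.
Set SMC = demand: 7.55 + 2.28x = 189.26 - 4.31x → x* = 27.5736.
The Pigouvian subsidy equals MEB at x*: 13.64 + 0.67×27.5736 = 32.1143.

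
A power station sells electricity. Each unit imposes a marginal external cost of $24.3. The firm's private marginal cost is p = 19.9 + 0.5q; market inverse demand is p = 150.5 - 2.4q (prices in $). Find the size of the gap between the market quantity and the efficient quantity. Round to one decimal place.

8.4 units

Market equilibrium (private): 19.9 + 0.5q = 150.5 - 2.4q → q_m = 45.0345.
Social marginal cost = private MC + MEC = 44.2 + 0.5q.
Set SMC = demand: 44.2 + 0.5q = 150.5 - 2.4q → q* = 36.6552.
Gap = |45.0345 − 36.6552| = 8.3793.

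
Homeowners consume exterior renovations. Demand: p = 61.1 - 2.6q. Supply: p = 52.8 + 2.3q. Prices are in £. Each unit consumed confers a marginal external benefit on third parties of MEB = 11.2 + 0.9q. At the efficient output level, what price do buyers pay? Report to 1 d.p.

Social marginal benefit = demand + MEB = 72.3 - 1.7q.
Set SMB = MC: 72.3 - 1.7q = 52.8 + 2.3q → q* = 4.8750.
Consumer price on the demand curve at q*: 61.1 − 2.6×4.8750 = 48.4250.

P = £48.4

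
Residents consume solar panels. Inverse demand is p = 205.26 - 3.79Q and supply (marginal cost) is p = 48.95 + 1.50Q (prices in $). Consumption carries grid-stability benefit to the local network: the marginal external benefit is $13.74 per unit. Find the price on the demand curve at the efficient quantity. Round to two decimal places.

Social marginal benefit = demand + MEB = 219.00 - 3.79Q.
Set SMB = MC: 219.00 - 3.79Q = 48.95 + 1.50Q → Q* = 32.1456.
Consumer price on the demand curve at Q*: 205.26 − 3.79×32.1456 = 83.4282.

P = $83.43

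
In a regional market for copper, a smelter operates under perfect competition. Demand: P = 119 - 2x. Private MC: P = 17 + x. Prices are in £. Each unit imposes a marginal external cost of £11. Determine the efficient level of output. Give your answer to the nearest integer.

Social marginal cost = private MC + MEC = 28 + x.
Set SMC = demand: 28 + x = 119 - 2x → x* = 30.3333.

x* = 30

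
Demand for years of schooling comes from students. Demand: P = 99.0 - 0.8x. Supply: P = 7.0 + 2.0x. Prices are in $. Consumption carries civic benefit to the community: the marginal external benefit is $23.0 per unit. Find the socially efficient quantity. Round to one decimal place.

Social marginal benefit = demand + MEB = 122.0 - 0.8x.
Set SMB = MC: 122.0 - 0.8x = 7.0 + 2.0x → x* = 41.0714.

x* = 41.1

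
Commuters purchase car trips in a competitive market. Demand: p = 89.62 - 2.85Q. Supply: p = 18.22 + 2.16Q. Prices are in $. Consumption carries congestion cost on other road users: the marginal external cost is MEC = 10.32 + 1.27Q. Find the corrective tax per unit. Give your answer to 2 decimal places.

Social marginal benefit = demand − MEC = 79.30 - 4.12Q.
Set SMB = MC: 79.30 - 4.12Q = 18.22 + 2.16Q → Q* = 9.7261.
The Pigouvian tax equals MEC at Q*: 10.32 + 1.27×9.7261 = 22.6721.

tax = $22.67 per unit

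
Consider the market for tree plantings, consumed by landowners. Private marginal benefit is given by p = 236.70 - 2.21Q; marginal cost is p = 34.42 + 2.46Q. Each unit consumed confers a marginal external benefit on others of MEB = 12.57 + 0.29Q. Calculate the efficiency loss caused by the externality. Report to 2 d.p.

Market equilibrium (private): 34.42 + 2.46Q = 236.70 - 2.21Q → Q_m = 43.3148.
Social marginal benefit = demand + MEB = 249.27 - 1.92Q.
Set SMB = MC: 249.27 - 1.92Q = 34.42 + 2.46Q → Q* = 49.0525.
The welfare-loss triangle has base |Q_m − Q*| and height MEB(Q_m) (the vertical gap between SMB and MC is zero at Q* and MEB at Q_m).
DWL = ½ × 5.7377 × 25.1313 = 72.0979.

DWL = 72.10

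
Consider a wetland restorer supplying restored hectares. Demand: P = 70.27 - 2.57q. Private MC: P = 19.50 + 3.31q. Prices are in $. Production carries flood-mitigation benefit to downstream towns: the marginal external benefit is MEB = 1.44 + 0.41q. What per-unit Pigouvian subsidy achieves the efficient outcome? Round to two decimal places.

subsidy = $5.35 per unit

Social marginal cost = private MC − MEB = 18.06 + 2.90q.
Set SMC = demand: 18.06 + 2.90q = 70.27 - 2.57q → q* = 9.5448.
The Pigouvian subsidy equals MEB at q*: 1.44 + 0.41×9.5448 = 5.3534.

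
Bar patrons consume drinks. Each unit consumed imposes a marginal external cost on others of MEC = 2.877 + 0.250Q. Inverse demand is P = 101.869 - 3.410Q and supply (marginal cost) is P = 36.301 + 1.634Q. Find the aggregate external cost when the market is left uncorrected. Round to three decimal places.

Market equilibrium (private): 36.301 + 1.634Q = 101.869 - 3.410Q → Q_m = 12.9992.
Total external cost = ∫₀^{Q_m} (2.877 + 0.250Q) dQ = 2.877×12.9992 + ½×0.250×12.9992² = 58.5211.

58.521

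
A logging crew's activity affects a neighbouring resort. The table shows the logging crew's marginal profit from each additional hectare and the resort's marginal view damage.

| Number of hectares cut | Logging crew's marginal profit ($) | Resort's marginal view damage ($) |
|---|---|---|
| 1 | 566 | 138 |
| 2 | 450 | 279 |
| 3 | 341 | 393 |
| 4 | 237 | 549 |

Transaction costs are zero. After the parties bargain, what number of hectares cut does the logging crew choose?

2

Bargaining reaches the level where marginal profit last exceeds marginal view damage.
That holds through level 2 (450 ≥ 279) but not at 3 (341 < 393).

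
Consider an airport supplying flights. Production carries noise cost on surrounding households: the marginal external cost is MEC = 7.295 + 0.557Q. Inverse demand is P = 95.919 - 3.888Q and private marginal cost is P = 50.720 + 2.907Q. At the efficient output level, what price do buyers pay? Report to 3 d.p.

Social marginal cost = private MC + MEC = 58.015 + 3.464Q.
Set SMC = demand: 58.015 + 3.464Q = 95.919 - 3.888Q → Q* = 5.1556.
Consumer price on the demand curve at Q*: 95.919 − 3.888×5.1556 = 75.8740.

P = 75.874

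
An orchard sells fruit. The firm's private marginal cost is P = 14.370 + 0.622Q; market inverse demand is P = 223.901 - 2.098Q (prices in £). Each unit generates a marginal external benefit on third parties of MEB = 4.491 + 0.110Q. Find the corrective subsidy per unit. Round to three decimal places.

subsidy = £13.511 per unit

Social marginal cost = private MC − MEB = 9.879 + 0.512Q.
Set SMC = demand: 9.879 + 0.512Q = 223.901 - 2.098Q → Q* = 82.0008.
The Pigouvian subsidy equals MEB at Q*: 4.491 + 0.110×82.0008 = 13.5111.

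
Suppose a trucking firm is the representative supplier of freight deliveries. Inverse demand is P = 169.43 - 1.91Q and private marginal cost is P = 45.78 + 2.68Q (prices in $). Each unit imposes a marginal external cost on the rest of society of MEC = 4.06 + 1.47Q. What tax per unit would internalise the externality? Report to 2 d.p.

tax = $33.07 per unit

Social marginal cost = private MC + MEC = 49.84 + 4.15Q.
Set SMC = demand: 49.84 + 4.15Q = 169.43 - 1.91Q → Q* = 19.7343.
The Pigouvian tax equals MEC at Q*: 4.06 + 1.47×19.7343 = 33.0694.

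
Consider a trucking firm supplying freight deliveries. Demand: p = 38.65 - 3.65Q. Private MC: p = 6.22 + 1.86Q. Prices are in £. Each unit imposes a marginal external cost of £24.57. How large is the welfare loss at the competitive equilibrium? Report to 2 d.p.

DWL = £54.78

Market equilibrium (private): 6.22 + 1.86Q = 38.65 - 3.65Q → Q_m = 5.8857.
Social marginal cost = private MC + MEC = 30.79 + 1.86Q.
Set SMC = demand: 30.79 + 1.86Q = 38.65 - 3.65Q → Q* = 1.4265.
Height of the DWL triangle at Q_m is SMC(Q_m) − demand(Q_m) = MEC(Q_m) = 24.5700.
DWL = ½ × 4.4592 × 24.5700 = 54.7813.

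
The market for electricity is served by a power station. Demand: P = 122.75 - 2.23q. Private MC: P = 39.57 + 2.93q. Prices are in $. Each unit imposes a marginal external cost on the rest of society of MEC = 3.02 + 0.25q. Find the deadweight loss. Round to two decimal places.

DWL = $4.59

Market equilibrium (private): 39.57 + 2.93q = 122.75 - 2.23q → q_m = 16.1202.
Social marginal cost = private MC + MEC = 42.59 + 3.18q.
Set SMC = demand: 42.59 + 3.18q = 122.75 - 2.23q → q* = 14.8170.
Height of the DWL triangle at q_m is SMC(q_m) − demand(q_m) = MEC(q_m) = 7.0500.
DWL = ½ × 1.3032 × 7.0500 = 4.5938.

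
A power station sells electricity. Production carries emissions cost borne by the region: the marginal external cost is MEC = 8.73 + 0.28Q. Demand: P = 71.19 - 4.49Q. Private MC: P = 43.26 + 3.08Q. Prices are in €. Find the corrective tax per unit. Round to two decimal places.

Social marginal cost = private MC + MEC = 51.99 + 3.36Q.
Set SMC = demand: 51.99 + 3.36Q = 71.19 - 4.49Q → Q* = 2.4459.
The Pigouvian tax equals MEC at Q*: 8.73 + 0.28×2.4459 = 9.4149.

tax = €9.41 per unit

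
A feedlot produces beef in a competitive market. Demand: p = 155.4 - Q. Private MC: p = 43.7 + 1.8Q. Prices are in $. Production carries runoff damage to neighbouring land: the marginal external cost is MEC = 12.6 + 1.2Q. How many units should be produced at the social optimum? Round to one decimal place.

Social marginal cost = private MC + MEC = 56.3 + 3.0Q.
Set SMC = demand: 56.3 + 3.0Q = 155.4 - Q → Q* = 24.7750.

Q* = 24.8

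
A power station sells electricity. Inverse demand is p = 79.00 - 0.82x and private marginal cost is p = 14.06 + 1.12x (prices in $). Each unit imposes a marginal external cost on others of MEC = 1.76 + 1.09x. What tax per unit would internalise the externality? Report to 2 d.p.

Social marginal cost = private MC + MEC = 15.82 + 2.21x.
Set SMC = demand: 15.82 + 2.21x = 79.00 - 0.82x → x* = 20.8515.
The Pigouvian tax equals MEC at x*: 1.76 + 1.09×20.8515 = 24.4881.

tax = $24.49 per unit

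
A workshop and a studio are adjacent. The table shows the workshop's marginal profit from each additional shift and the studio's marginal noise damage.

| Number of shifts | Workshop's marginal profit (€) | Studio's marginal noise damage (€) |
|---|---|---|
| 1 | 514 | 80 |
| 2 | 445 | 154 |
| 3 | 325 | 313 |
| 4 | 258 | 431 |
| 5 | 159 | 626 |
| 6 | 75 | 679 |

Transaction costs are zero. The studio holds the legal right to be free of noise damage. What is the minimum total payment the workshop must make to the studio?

Efficient level: marginal profit ≥ marginal noise damage through level 3, so k* = 3.
With the studio holding the right, the workshop must at least compensate total damage at k*: 80 + 154 + 313 = 547.

€547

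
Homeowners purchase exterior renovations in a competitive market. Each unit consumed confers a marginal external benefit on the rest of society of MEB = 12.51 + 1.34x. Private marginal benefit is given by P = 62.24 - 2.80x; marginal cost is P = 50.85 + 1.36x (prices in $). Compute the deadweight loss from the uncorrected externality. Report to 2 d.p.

Market equilibrium (private): 50.85 + 1.36x = 62.24 - 2.80x → x_m = 2.7380.
Social marginal benefit = demand + MEB = 74.75 - 1.46x.
Set SMB = MC: 74.75 - 1.46x = 50.85 + 1.36x → x* = 8.4752.
Between x* and x_m the wedge SMB − MC runs linearly from 0 to MEB(x_m), so the loss is a triangle.
DWL = ½ × 5.7372 × 16.1789 = 46.4108.

DWL = $46.41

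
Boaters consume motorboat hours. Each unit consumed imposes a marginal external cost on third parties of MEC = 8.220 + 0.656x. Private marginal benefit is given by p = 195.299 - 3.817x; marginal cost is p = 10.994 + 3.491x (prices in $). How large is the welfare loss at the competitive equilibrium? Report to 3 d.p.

Market equilibrium (private): 10.994 + 3.491x = 195.299 - 3.817x → x_m = 25.2196.
Social marginal benefit = demand − MEC = 187.079 - 4.473x.
Set SMB = MC: 187.079 - 4.473x = 10.994 + 3.491x → x* = 22.1101.
The loss is the area between SMB and MC from x* to x_m; with linear curves that's a triangle of height MEC(x_m).
DWL = ½ × 3.1095 × 24.7641 = 38.5020.

DWL = $38.502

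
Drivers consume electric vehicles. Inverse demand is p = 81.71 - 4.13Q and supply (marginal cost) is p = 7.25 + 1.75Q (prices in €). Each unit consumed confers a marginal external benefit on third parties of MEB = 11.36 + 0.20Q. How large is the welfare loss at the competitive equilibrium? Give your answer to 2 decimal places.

Market equilibrium (private): 7.25 + 1.75Q = 81.71 - 4.13Q → Q_m = 12.6633.
Social marginal benefit = demand + MEB = 93.07 - 3.93Q.
Set SMB = MC: 93.07 - 3.93Q = 7.25 + 1.75Q → Q* = 15.1092.
The welfare-loss triangle has base |Q_m − Q*| and height MEB(Q_m) (the vertical gap between SMB and MC is zero at Q* and MEB at Q_m).
DWL = ½ × 2.4459 × 13.8927 = 16.9901.

DWL = €16.99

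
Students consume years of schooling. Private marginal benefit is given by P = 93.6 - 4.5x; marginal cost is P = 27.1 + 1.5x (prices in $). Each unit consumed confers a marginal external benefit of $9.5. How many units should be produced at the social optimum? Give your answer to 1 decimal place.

x* = 12.7

Social marginal benefit = demand + MEB = 103.1 - 4.5x.
Set SMB = MC: 103.1 - 4.5x = 27.1 + 1.5x → x* = 12.6667.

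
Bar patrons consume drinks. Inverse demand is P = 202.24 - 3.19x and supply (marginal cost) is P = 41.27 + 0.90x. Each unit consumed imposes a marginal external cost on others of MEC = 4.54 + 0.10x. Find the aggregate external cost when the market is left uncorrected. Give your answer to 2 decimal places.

Market equilibrium (private): 41.27 + 0.90x = 202.24 - 3.19x → x_m = 39.3570.
Total external cost = ∫₀^{x_m} (4.54 + 0.10x) dx = 4.54×39.3570 + ½×0.10×39.3570² = 256.1295.

256.13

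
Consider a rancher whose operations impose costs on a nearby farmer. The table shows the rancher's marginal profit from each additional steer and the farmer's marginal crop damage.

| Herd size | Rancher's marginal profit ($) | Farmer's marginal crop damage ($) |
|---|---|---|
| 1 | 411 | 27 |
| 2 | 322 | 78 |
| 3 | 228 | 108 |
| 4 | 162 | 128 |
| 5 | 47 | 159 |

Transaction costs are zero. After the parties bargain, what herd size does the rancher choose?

4

Bargaining reaches the level where marginal profit last exceeds marginal crop damage.
That holds through level 4 (162 ≥ 128) but not at 5 (47 < 159).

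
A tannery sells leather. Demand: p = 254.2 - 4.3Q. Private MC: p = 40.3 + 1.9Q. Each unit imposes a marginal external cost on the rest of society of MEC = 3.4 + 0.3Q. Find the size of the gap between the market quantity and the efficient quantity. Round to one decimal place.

2.1 units

Market equilibrium (private): 40.3 + 1.9Q = 254.2 - 4.3Q → Q_m = 34.5000.
Social marginal cost = private MC + MEC = 43.7 + 2.2Q.
Set SMC = demand: 43.7 + 2.2Q = 254.2 - 4.3Q → Q* = 32.3846.
Gap = |34.5000 − 32.3846| = 2.1154.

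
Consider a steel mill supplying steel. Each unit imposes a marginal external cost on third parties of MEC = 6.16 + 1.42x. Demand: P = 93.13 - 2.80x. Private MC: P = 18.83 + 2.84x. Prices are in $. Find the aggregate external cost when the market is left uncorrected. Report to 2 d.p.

$204.37

Market equilibrium (private): 18.83 + 2.84x = 93.13 - 2.80x → x_m = 13.1738.
Total external cost = ∫₀^{x_m} (6.16 + 1.42x) dx = 6.16×13.1738 + ½×1.42×13.1738² = 204.3704.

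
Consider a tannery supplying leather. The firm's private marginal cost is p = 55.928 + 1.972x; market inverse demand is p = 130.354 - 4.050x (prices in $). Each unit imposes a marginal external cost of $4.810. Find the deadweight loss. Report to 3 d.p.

DWL = $1.921

Market equilibrium (private): 55.928 + 1.972x = 130.354 - 4.050x → x_m = 12.3590.
Social marginal cost = private MC + MEC = 60.738 + 1.972x.
Set SMC = demand: 60.738 + 1.972x = 130.354 - 4.050x → x* = 11.5603.
Height of the DWL triangle at x_m is SMC(x_m) − demand(x_m) = MEC(x_m) = 4.8100.
DWL = ½ × 0.7987 × 4.8100 = 1.9209.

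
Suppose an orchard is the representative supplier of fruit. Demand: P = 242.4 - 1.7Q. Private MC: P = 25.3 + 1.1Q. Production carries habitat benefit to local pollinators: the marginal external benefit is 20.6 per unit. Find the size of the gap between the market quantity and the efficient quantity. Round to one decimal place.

7.4 units

Market equilibrium (private): 25.3 + 1.1Q = 242.4 - 1.7Q → Q_m = 77.5357.
Social marginal cost = private MC − MEB = 4.7 + 1.1Q.
Set SMC = demand: 4.7 + 1.1Q = 242.4 - 1.7Q → Q* = 84.8929.
Gap = |77.5357 − 84.8929| = 7.3572.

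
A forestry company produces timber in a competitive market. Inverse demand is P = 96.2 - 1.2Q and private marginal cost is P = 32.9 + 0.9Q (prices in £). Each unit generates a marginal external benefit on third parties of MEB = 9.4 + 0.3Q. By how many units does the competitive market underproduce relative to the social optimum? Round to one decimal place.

10.2 units

Market equilibrium (private): 32.9 + 0.9Q = 96.2 - 1.2Q → Q_m = 30.1429.
Social marginal cost = private MC − MEB = 23.5 + 0.6Q.
Set SMC = demand: 23.5 + 0.6Q = 96.2 - 1.2Q → Q* = 40.3889.
Gap = |30.1429 − 40.3889| = 10.2460.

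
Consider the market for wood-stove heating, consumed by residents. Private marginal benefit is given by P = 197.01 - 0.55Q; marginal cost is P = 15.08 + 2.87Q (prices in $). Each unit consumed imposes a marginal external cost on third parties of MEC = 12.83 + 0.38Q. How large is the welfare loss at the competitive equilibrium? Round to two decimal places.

DWL = $143.68

Market equilibrium (private): 15.08 + 2.87Q = 197.01 - 0.55Q → Q_m = 53.1959.
Social marginal benefit = demand − MEC = 184.18 - 0.93Q.
Set SMB = MC: 184.18 - 0.93Q = 15.08 + 2.87Q → Q* = 44.5000.
The welfare-loss triangle has base |Q_m − Q*| and height MEC(Q_m) (the vertical gap between SMB and MC is zero at Q* and MEC at Q_m).
DWL = ½ × 8.6959 × 33.0444 = 143.6754.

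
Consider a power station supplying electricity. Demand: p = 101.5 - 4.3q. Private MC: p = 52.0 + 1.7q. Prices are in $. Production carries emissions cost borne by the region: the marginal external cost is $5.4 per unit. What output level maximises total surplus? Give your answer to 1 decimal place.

Social marginal cost = private MC + MEC = 57.4 + 1.7q.
Set SMC = demand: 57.4 + 1.7q = 101.5 - 4.3q → q* = 7.3500.

q* = 7.4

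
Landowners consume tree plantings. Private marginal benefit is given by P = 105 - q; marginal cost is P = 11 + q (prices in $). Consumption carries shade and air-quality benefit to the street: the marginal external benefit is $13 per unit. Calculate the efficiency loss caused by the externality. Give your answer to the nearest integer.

Market equilibrium (private): 11 + q = 105 - q → q_m = 47.0000.
Social marginal benefit = demand + MEB = 118 - q.
Set SMB = MC: 118 - q = 11 + q → q* = 53.5000.
The welfare-loss triangle has base |q_m − q*| and height MEB(q_m) (the vertical gap between SMB and MC is zero at q* and MEB at q_m).
DWL = ½ × 6.5000 × 13.0000 = 42.2500.

DWL = $42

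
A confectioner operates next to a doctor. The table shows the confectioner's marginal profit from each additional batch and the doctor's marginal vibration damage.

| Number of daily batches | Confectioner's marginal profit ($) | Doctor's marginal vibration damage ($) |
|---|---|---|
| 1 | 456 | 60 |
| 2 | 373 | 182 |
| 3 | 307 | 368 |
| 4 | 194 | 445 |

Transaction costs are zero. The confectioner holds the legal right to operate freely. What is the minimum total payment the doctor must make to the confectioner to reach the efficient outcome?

Left alone the confectioner would choose level 4 (marginal profit stays positive).
Efficient level: k* = 2 (marginal profit ≥ marginal vibration damage through 2).
The doctor must at least cover the confectioner's forgone profit from cutting 4→2: 307 + 194 = 501.

$501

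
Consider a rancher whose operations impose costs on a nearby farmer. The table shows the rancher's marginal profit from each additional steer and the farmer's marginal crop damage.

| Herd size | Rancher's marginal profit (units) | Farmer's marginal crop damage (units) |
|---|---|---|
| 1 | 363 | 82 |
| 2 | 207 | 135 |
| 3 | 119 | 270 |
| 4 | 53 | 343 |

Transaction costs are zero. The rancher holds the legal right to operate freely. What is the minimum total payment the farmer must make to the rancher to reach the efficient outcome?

Left alone the rancher would choose level 4 (marginal profit stays positive).
Efficient level: k* = 2 (marginal profit ≥ marginal crop damage through 2).
The farmer must at least cover the rancher's forgone profit from cutting 4→2: 119 + 53 = 172.

172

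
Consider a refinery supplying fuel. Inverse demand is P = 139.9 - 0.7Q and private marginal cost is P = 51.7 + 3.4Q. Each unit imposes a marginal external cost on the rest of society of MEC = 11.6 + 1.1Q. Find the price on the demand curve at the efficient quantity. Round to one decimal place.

P = 129.6

Social marginal cost = private MC + MEC = 63.3 + 4.5Q.
Set SMC = demand: 63.3 + 4.5Q = 139.9 - 0.7Q → Q* = 14.7308.
Consumer price on the demand curve at Q*: 139.9 − 0.7×14.7308 = 129.5884.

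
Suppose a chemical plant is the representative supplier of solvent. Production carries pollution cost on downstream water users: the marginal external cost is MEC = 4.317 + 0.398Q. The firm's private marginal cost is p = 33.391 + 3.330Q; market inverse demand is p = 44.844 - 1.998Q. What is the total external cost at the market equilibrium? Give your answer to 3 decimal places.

10.199

Market equilibrium (private): 33.391 + 3.330Q = 44.844 - 1.998Q → Q_m = 2.1496.
Total external cost = ∫₀^{Q_m} (4.317 + 0.398Q) dQ = 4.317×2.1496 + ½×0.398×2.1496² = 10.1994.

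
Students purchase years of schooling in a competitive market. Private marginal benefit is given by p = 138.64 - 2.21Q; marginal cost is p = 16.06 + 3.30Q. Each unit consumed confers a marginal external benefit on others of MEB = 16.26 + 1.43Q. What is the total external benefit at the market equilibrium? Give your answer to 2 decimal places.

Market equilibrium (private): 16.06 + 3.30Q = 138.64 - 2.21Q → Q_m = 22.2468.
Total external benefit = ∫₀^{Q_m} (16.26 + 1.43Q) dQ = 16.26×22.2468 + ½×1.43×22.2468² = 715.6008.

715.60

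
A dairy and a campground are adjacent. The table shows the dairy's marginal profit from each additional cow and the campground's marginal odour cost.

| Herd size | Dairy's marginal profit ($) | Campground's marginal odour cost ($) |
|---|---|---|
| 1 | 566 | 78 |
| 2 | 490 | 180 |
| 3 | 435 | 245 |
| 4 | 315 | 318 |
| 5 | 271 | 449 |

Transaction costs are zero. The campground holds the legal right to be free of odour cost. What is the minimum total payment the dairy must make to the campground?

$503

Efficient level: marginal profit ≥ marginal odour cost through level 3, so k* = 3.
With the campground holding the right, the dairy must at least compensate total damage at k*: 78 + 180 + 245 = 503.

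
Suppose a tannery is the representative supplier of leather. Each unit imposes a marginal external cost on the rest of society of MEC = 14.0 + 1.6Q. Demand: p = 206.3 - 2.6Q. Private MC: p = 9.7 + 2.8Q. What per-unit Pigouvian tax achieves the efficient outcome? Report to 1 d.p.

tax = 55.7 per unit

Social marginal cost = private MC + MEC = 23.7 + 4.4Q.
Set SMC = demand: 23.7 + 4.4Q = 206.3 - 2.6Q → Q* = 26.0857.
The Pigouvian tax equals MEC at Q*: 14.0 + 1.6×26.0857 = 55.7371.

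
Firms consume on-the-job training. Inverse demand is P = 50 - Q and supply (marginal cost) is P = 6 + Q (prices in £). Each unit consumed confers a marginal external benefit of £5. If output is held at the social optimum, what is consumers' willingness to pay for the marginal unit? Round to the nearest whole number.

P = £26

Social marginal benefit = demand + MEB = 55 - Q.
Set SMB = MC: 55 - Q = 6 + Q → Q* = 24.5000.
Consumer price on the demand curve at Q*: 50 − 1×24.5000 = 25.5000.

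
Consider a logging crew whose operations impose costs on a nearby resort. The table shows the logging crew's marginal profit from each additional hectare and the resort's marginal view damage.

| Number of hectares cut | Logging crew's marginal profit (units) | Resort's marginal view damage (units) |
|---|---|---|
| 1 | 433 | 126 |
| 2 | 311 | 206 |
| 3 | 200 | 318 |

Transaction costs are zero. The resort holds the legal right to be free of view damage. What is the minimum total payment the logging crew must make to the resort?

332

Efficient level: marginal profit ≥ marginal view damage through level 2, so k* = 2.
With the resort holding the right, the logging crew must at least compensate total damage at k*: 126 + 206 = 332.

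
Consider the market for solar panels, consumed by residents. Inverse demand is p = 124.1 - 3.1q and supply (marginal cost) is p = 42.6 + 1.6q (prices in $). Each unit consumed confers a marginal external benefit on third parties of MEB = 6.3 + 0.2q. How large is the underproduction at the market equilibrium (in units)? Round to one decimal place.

2.2 units

Market equilibrium (private): 42.6 + 1.6q = 124.1 - 3.1q → q_m = 17.3404.
Social marginal benefit = demand + MEB = 130.4 - 2.9q.
Set SMB = MC: 130.4 - 2.9q = 42.6 + 1.6q → q* = 19.5111.
Gap = |17.3404 − 19.5111| = 2.1707.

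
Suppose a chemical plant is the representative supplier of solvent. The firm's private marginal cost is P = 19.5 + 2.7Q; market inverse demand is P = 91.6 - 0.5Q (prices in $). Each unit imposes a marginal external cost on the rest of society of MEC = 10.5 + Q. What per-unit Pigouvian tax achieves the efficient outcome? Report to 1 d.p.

tax = $25.2 per unit

Social marginal cost = private MC + MEC = 30.0 + 3.7Q.
Set SMC = demand: 30.0 + 3.7Q = 91.6 - 0.5Q → Q* = 14.6667.
The Pigouvian tax equals MEC at Q*: 10.5 + 1.0×14.6667 = 25.1667.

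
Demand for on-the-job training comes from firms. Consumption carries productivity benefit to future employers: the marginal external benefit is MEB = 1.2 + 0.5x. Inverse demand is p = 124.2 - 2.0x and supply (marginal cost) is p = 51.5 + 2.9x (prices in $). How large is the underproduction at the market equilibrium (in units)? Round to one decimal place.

Market equilibrium (private): 51.5 + 2.9x = 124.2 - 2.0x → x_m = 14.8367.
Social marginal benefit = demand + MEB = 125.4 - 1.5x.
Set SMB = MC: 125.4 - 1.5x = 51.5 + 2.9x → x* = 16.7955.
Gap = |14.8367 − 16.7955| = 1.9588.

2.0 units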